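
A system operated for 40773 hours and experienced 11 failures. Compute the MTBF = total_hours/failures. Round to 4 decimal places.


total_hours = 40773
failures = 11
MTBF = 40773 / 11
MTBF = 3706.6364

3706.6364


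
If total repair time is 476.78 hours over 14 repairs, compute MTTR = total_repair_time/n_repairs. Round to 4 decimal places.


total_repair_time = 476.78
n_repairs = 14
MTTR = 476.78 / 14
MTTR = 34.0557

34.0557


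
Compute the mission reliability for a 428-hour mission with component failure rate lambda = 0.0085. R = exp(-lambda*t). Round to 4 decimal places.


lambda = 0.0085
mission_time = 428
lambda * t = 0.0085 * 428 = 3.638
R = exp(-3.638)
R = 0.0263

0.0263


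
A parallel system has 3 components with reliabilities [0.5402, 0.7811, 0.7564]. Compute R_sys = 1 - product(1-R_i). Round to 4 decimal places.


Components: [0.5402, 0.7811, 0.7564]
(1 - 0.5402) = 0.4598, running product = 0.4598
(1 - 0.7811) = 0.2189, running product = 0.1007
(1 - 0.7564) = 0.2436, running product = 0.0245
Product of (1-R_i) = 0.0245
R_sys = 1 - 0.0245 = 0.9755

0.9755


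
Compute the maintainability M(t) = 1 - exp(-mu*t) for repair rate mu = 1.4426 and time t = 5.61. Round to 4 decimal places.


mu = 1.4426, t = 5.61
mu * t = 1.4426 * 5.61 = 8.093
exp(-8.093) = 0.0003
M(t) = 1 - 0.0003
M(t) = 0.9997

0.9997


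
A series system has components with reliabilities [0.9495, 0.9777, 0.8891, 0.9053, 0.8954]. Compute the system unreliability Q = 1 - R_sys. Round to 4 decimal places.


Components: [0.9495, 0.9777, 0.8891, 0.9053, 0.8954]
After component 1: product = 0.9495
After component 2: product = 0.9283
After component 3: product = 0.8254
After component 4: product = 0.7472
After component 5: product = 0.6691
R_sys = 0.6691
Q = 1 - 0.6691 = 0.3309

0.3309


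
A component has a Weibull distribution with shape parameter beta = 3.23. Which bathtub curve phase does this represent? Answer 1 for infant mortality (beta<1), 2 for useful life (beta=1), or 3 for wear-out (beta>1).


beta = 3.23
Compare beta to 1:
beta < 1 => infant mortality (phase 1)
beta = 1 => useful life (phase 2)
beta > 1 => wear-out (phase 3)
Since beta = 3.23, this is wear-out (increasing failure rate)
Phase = 3

3


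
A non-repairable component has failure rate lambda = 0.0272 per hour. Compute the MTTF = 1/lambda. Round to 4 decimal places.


lambda = 0.0272
MTTF = 1 / 0.0272
MTTF = 36.7647

36.7647


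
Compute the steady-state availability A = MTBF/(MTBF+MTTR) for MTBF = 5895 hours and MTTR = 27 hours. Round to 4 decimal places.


MTBF = 5895
MTTR = 27
MTBF + MTTR = 5922
A = 5895 / 5922
A = 0.9954

0.9954


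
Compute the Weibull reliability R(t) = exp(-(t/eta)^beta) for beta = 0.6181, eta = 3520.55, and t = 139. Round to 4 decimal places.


beta = 0.6181, eta = 3520.55, t = 139
t/eta = 139 / 3520.55 = 0.0395
(t/eta)^beta = 0.0395^0.6181 = 0.1357
R(t) = exp(-0.1357)
R(t) = 0.8731

0.8731


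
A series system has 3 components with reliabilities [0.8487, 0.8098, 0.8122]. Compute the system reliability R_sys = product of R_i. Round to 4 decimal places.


Components: [0.8487, 0.8098, 0.8122]
After component 1 (R=0.8487): product = 0.8487
After component 2 (R=0.8098): product = 0.6873
After component 3 (R=0.8122): product = 0.5582
R_sys = 0.5582

0.5582


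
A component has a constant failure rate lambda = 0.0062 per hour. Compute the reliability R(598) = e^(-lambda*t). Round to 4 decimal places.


lambda = 0.0062
t = 598
lambda * t = 3.7076
R(t) = e^(-3.7076)
R(t) = 0.0245

0.0245


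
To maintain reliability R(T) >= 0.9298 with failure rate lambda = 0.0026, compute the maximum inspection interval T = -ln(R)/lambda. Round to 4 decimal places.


R_target = 0.9298
lambda = 0.0026
-ln(0.9298) = 0.0728
T = 0.0728 / 0.0026
T = 27.9945

27.9945


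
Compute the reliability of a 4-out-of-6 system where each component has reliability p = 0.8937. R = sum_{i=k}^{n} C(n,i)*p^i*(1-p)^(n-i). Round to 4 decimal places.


k = 4, n = 6, p = 0.8937
i=4: C(6,4)=15 * 0.8937^4 * 0.1063^2 = 0.1081
i=5: C(6,5)=6 * 0.8937^5 * 0.1063^1 = 0.3636
i=6: C(6,6)=1 * 0.8937^6 * 0.1063^0 = 0.5095
R = sum of terms = 0.9812

0.9812


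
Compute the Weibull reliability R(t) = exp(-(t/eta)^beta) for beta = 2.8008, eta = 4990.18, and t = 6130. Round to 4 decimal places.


beta = 2.8008, eta = 4990.18, t = 6130
t/eta = 6130 / 4990.18 = 1.2284
(t/eta)^beta = 1.2284^2.8008 = 1.7792
R(t) = exp(-1.7792)
R(t) = 0.1688

0.1688


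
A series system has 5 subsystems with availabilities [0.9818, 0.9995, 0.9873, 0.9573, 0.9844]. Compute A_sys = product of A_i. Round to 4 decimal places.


Subsystems: [0.9818, 0.9995, 0.9873, 0.9573, 0.9844]
After subsystem 1 (A=0.9818): product = 0.9818
After subsystem 2 (A=0.9995): product = 0.9813
After subsystem 3 (A=0.9873): product = 0.9688
After subsystem 4 (A=0.9573): product = 0.9275
After subsystem 5 (A=0.9844): product = 0.913
A_sys = 0.913

0.913


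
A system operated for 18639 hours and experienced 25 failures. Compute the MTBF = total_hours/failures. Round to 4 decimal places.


total_hours = 18639
failures = 25
MTBF = 18639 / 25
MTBF = 745.56

745.56


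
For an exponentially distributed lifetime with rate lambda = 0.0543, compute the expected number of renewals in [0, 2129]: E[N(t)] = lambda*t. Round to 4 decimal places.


lambda = 0.0543
t = 2129
E[N(t)] = lambda * t
E[N(t)] = 0.0543 * 2129
E[N(t)] = 115.6047

115.6047


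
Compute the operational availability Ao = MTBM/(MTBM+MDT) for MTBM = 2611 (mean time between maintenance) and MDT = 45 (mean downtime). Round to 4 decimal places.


MTBM = 2611
MDT = 45
MTBM + MDT = 2656
Ao = 2611 / 2656
Ao = 0.9831

0.9831


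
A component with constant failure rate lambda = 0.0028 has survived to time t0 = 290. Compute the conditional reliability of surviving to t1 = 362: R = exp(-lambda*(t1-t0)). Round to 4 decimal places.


lambda = 0.0028
t0 = 290, t1 = 362
t1 - t0 = 72
lambda * (t1-t0) = 0.0028 * 72 = 0.2016
R = exp(-0.2016)
R = 0.8174

0.8174


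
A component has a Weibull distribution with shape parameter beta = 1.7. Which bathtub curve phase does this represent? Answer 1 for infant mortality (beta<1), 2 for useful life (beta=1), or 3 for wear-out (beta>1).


beta = 1.7
Compare beta to 1:
beta < 1 => infant mortality (phase 1)
beta = 1 => useful life (phase 2)
beta > 1 => wear-out (phase 3)
Since beta = 1.7, this is wear-out (increasing failure rate)
Phase = 3

3


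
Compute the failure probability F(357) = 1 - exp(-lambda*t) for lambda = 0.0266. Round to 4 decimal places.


lambda = 0.0266, t = 357
lambda * t = 9.4962
exp(-9.4962) = 0.0001
F(t) = 1 - 0.0001
F(t) = 0.9999

0.9999


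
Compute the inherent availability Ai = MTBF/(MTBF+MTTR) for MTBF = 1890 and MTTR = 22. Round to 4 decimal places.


MTBF = 1890
MTTR = 22
MTBF + MTTR = 1912
Ai = 1890 / 1912
Ai = 0.9885

0.9885


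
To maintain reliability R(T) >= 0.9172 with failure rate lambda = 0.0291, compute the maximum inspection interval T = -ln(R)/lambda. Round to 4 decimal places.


R_target = 0.9172
lambda = 0.0291
-ln(0.9172) = 0.0864
T = 0.0864 / 0.0291
T = 2.9701

2.9701


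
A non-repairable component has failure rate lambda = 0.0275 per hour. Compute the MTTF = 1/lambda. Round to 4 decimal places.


lambda = 0.0275
MTTF = 1 / 0.0275
MTTF = 36.3636

36.3636


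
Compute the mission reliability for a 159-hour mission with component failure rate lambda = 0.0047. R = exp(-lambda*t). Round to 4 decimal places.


lambda = 0.0047
mission_time = 159
lambda * t = 0.0047 * 159 = 0.7473
R = exp(-0.7473)
R = 0.4736

0.4736


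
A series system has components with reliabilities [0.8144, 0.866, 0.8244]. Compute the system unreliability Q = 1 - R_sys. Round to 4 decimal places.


Components: [0.8144, 0.866, 0.8244]
After component 1: product = 0.8144
After component 2: product = 0.7053
After component 3: product = 0.5814
R_sys = 0.5814
Q = 1 - 0.5814 = 0.4186

0.4186


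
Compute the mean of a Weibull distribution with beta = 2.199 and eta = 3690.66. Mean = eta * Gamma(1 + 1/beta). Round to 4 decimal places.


beta = 2.199, eta = 3690.66
1/beta = 0.4548
1 + 1/beta = 1.4548
Gamma(1.4548) = 0.8856
Mean = 3690.66 * 0.8856
Mean = 3268.5353

3268.5353


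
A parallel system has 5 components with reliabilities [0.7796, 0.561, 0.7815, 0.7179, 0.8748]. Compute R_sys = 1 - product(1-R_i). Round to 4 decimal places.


Components: [0.7796, 0.561, 0.7815, 0.7179, 0.8748]
(1 - 0.7796) = 0.2204, running product = 0.2204
(1 - 0.561) = 0.439, running product = 0.0968
(1 - 0.7815) = 0.2185, running product = 0.0211
(1 - 0.7179) = 0.2821, running product = 0.006
(1 - 0.8748) = 0.1252, running product = 0.0007
Product of (1-R_i) = 0.0007
R_sys = 1 - 0.0007 = 0.9993

0.9993


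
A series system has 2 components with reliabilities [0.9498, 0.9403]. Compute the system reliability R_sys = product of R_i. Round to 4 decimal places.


Components: [0.9498, 0.9403]
After component 1 (R=0.9498): product = 0.9498
After component 2 (R=0.9403): product = 0.8931
R_sys = 0.8931

0.8931


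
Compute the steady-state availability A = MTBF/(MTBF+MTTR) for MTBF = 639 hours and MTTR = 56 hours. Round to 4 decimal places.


MTBF = 639
MTTR = 56
MTBF + MTTR = 695
A = 639 / 695
A = 0.9194

0.9194


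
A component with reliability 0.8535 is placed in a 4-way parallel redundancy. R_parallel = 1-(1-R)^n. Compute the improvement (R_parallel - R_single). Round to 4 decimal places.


R_single = 0.8535, n = 4
1 - R_single = 0.1465
(1 - R_single)^n = 0.1465^4 = 0.0005
R_parallel = 1 - 0.0005 = 0.9995
Improvement = 0.9995 - 0.8535
Improvement = 0.146

0.146


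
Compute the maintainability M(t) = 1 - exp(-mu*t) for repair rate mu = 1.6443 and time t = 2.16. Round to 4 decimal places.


mu = 1.6443, t = 2.16
mu * t = 1.6443 * 2.16 = 3.5517
exp(-3.5517) = 0.0287
M(t) = 1 - 0.0287
M(t) = 0.9713

0.9713


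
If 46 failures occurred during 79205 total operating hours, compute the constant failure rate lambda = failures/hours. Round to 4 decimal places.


failures = 46
total_hours = 79205
lambda = 46 / 79205
lambda = 0.0006

0.0006


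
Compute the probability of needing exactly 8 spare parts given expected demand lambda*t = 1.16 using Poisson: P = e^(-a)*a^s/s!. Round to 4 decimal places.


a = 1.16, s = 8
e^(-a) = e^(-1.16) = 0.3135
a^s = 1.16^8 = 3.2784
s! = 40320
P = 0.3135 * 3.2784 / 40320
P = 0.0

0.0


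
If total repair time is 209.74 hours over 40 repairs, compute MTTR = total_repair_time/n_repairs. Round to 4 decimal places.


total_repair_time = 209.74
n_repairs = 40
MTTR = 209.74 / 40
MTTR = 5.2435

5.2435


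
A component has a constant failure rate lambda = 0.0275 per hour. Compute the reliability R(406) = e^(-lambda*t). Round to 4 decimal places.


lambda = 0.0275
t = 406
lambda * t = 11.165
R(t) = e^(-11.165)
R(t) = 0.0

0.0


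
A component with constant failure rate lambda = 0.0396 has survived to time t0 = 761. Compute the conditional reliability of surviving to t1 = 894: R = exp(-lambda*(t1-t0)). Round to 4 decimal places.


lambda = 0.0396
t0 = 761, t1 = 894
t1 - t0 = 133
lambda * (t1-t0) = 0.0396 * 133 = 5.2668
R = exp(-5.2668)
R = 0.0052

0.0052


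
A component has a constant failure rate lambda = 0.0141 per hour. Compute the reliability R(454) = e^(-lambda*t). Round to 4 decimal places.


lambda = 0.0141
t = 454
lambda * t = 6.4014
R(t) = e^(-6.4014)
R(t) = 0.0017

0.0017


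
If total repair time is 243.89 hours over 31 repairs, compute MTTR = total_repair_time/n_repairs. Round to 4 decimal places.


total_repair_time = 243.89
n_repairs = 31
MTTR = 243.89 / 31
MTTR = 7.8674

7.8674


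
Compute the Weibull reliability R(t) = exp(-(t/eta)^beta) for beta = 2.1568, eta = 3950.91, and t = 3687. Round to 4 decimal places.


beta = 2.1568, eta = 3950.91, t = 3687
t/eta = 3687 / 3950.91 = 0.9332
(t/eta)^beta = 0.9332^2.1568 = 0.8615
R(t) = exp(-0.8615)
R(t) = 0.4225

0.4225


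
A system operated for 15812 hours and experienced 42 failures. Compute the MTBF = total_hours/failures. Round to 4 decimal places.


total_hours = 15812
failures = 42
MTBF = 15812 / 42
MTBF = 376.4762

376.4762


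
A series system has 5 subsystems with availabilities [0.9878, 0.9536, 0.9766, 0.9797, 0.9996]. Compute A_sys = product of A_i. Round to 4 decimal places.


Subsystems: [0.9878, 0.9536, 0.9766, 0.9797, 0.9996]
After subsystem 1 (A=0.9878): product = 0.9878
After subsystem 2 (A=0.9536): product = 0.942
After subsystem 3 (A=0.9766): product = 0.9199
After subsystem 4 (A=0.9797): product = 0.9012
After subsystem 5 (A=0.9996): product = 0.9009
A_sys = 0.9009

0.9009


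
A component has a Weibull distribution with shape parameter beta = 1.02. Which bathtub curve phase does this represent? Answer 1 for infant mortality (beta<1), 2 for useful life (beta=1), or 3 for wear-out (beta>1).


beta = 1.02
Compare beta to 1:
beta < 1 => infant mortality (phase 1)
beta = 1 => useful life (phase 2)
beta > 1 => wear-out (phase 3)
Since beta = 1.02, this is wear-out (increasing failure rate)
Phase = 3

3


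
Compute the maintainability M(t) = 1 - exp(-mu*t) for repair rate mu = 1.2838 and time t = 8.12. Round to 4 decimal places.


mu = 1.2838, t = 8.12
mu * t = 1.2838 * 8.12 = 10.4245
exp(-10.4245) = 0.0
M(t) = 1 - 0.0
M(t) = 1.0

1.0


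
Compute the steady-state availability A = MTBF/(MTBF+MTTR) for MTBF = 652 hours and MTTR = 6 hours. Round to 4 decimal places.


MTBF = 652
MTTR = 6
MTBF + MTTR = 658
A = 652 / 658
A = 0.9909

0.9909


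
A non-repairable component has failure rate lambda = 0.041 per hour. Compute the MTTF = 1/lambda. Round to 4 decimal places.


lambda = 0.041
MTTF = 1 / 0.041
MTTF = 24.3902

24.3902


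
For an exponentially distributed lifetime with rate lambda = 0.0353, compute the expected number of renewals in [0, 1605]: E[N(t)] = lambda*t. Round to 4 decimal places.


lambda = 0.0353
t = 1605
E[N(t)] = lambda * t
E[N(t)] = 0.0353 * 1605
E[N(t)] = 56.6565

56.6565


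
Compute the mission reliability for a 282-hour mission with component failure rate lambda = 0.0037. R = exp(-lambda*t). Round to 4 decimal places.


lambda = 0.0037
mission_time = 282
lambda * t = 0.0037 * 282 = 1.0434
R = exp(-1.0434)
R = 0.3523

0.3523


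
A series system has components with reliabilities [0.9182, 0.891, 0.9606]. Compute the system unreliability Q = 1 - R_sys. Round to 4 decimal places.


Components: [0.9182, 0.891, 0.9606]
After component 1: product = 0.9182
After component 2: product = 0.8181
After component 3: product = 0.7859
R_sys = 0.7859
Q = 1 - 0.7859 = 0.2141

0.2141


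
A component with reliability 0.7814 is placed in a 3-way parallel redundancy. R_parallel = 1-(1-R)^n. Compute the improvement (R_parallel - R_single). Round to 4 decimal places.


R_single = 0.7814, n = 3
1 - R_single = 0.2186
(1 - R_single)^n = 0.2186^3 = 0.0104
R_parallel = 1 - 0.0104 = 0.9896
Improvement = 0.9896 - 0.7814
Improvement = 0.2082

0.2082


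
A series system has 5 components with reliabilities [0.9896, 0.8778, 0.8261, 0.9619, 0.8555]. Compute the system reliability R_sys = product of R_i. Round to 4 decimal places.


Components: [0.9896, 0.8778, 0.8261, 0.9619, 0.8555]
After component 1 (R=0.9896): product = 0.9896
After component 2 (R=0.8778): product = 0.8687
After component 3 (R=0.8261): product = 0.7176
After component 4 (R=0.9619): product = 0.6903
After component 5 (R=0.8555): product = 0.5905
R_sys = 0.5905

0.5905


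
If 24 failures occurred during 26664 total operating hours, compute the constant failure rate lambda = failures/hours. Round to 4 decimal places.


failures = 24
total_hours = 26664
lambda = 24 / 26664
lambda = 0.0009

0.0009


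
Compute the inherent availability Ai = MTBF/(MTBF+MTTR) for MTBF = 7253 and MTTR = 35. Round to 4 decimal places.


MTBF = 7253
MTTR = 35
MTBF + MTTR = 7288
Ai = 7253 / 7288
Ai = 0.9952

0.9952


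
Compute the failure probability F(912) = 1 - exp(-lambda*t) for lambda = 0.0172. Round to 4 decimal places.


lambda = 0.0172, t = 912
lambda * t = 15.6864
exp(-15.6864) = 0.0
F(t) = 1 - 0.0
F(t) = 1.0

1.0


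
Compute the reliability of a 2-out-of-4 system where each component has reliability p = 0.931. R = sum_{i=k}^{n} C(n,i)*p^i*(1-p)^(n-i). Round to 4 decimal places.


k = 2, n = 4, p = 0.931
i=2: C(4,2)=6 * 0.931^2 * 0.069^2 = 0.0248
i=3: C(4,3)=4 * 0.931^3 * 0.069^1 = 0.2227
i=4: C(4,4)=1 * 0.931^4 * 0.069^0 = 0.7513
R = sum of terms = 0.9988

0.9988


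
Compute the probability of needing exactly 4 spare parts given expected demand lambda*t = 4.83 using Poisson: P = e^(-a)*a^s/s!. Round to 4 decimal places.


a = 4.83, s = 4
e^(-a) = e^(-4.83) = 0.008
a^s = 4.83^4 = 544.2376
s! = 24
P = 0.008 * 544.2376 / 24
P = 0.1811

0.1811


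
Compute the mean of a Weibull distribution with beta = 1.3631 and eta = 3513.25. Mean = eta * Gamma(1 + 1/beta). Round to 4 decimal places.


beta = 1.3631, eta = 3513.25
1/beta = 0.7336
1 + 1/beta = 1.7336
Gamma(1.7336) = 0.9154
Mean = 3513.25 * 0.9154
Mean = 3216.1667

3216.1667


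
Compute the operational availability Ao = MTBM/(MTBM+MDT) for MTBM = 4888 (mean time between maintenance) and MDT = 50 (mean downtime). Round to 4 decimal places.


MTBM = 4888
MDT = 50
MTBM + MDT = 4938
Ao = 4888 / 4938
Ao = 0.9899

0.9899


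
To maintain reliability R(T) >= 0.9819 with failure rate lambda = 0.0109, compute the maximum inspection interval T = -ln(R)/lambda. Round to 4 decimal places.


R_target = 0.9819
lambda = 0.0109
-ln(0.9819) = 0.0183
T = 0.0183 / 0.0109
T = 1.6758

1.6758


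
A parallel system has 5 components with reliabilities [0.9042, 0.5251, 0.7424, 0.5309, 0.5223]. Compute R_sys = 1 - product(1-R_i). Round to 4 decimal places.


Components: [0.9042, 0.5251, 0.7424, 0.5309, 0.5223]
(1 - 0.9042) = 0.0958, running product = 0.0958
(1 - 0.5251) = 0.4749, running product = 0.0455
(1 - 0.7424) = 0.2576, running product = 0.0117
(1 - 0.5309) = 0.4691, running product = 0.0055
(1 - 0.5223) = 0.4777, running product = 0.0026
Product of (1-R_i) = 0.0026
R_sys = 1 - 0.0026 = 0.9974

0.9974


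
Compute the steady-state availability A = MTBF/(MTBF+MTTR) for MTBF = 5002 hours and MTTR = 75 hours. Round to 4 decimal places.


MTBF = 5002
MTTR = 75
MTBF + MTTR = 5077
A = 5002 / 5077
A = 0.9852

0.9852


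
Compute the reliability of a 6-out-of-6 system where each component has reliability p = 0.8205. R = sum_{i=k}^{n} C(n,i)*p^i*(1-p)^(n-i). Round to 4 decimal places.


k = 6, n = 6, p = 0.8205
i=6: C(6,6)=1 * 0.8205^6 * 0.1795^0 = 0.3051
R = sum of terms = 0.3051

0.3051


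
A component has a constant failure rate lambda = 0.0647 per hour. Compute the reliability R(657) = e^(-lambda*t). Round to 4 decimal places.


lambda = 0.0647
t = 657
lambda * t = 42.5079
R(t) = e^(-42.5079)
R(t) = 0.0

0.0


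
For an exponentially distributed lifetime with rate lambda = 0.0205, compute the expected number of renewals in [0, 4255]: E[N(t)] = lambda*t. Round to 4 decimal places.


lambda = 0.0205
t = 4255
E[N(t)] = lambda * t
E[N(t)] = 0.0205 * 4255
E[N(t)] = 87.2275

87.2275


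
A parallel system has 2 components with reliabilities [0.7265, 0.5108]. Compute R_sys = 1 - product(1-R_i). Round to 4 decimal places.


Components: [0.7265, 0.5108]
(1 - 0.7265) = 0.2735, running product = 0.2735
(1 - 0.5108) = 0.4892, running product = 0.1338
Product of (1-R_i) = 0.1338
R_sys = 1 - 0.1338 = 0.8662

0.8662


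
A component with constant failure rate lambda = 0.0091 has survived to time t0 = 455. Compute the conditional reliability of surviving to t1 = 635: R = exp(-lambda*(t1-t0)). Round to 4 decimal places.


lambda = 0.0091
t0 = 455, t1 = 635
t1 - t0 = 180
lambda * (t1-t0) = 0.0091 * 180 = 1.638
R = exp(-1.638)
R = 0.1944

0.1944


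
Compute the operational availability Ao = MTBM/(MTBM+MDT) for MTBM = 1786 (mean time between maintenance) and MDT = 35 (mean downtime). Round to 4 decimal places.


MTBM = 1786
MDT = 35
MTBM + MDT = 1821
Ao = 1786 / 1821
Ao = 0.9808

0.9808


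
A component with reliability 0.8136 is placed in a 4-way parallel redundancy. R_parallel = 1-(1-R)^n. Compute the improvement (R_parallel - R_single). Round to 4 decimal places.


R_single = 0.8136, n = 4
1 - R_single = 0.1864
(1 - R_single)^n = 0.1864^4 = 0.0012
R_parallel = 1 - 0.0012 = 0.9988
Improvement = 0.9988 - 0.8136
Improvement = 0.1852

0.1852


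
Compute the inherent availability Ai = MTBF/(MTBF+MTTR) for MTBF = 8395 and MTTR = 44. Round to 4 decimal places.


MTBF = 8395
MTTR = 44
MTBF + MTTR = 8439
Ai = 8395 / 8439
Ai = 0.9948

0.9948


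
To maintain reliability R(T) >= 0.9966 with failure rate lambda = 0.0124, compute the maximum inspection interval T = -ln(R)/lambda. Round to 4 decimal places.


R_target = 0.9966
lambda = 0.0124
-ln(0.9966) = 0.0034
T = 0.0034 / 0.0124
T = 0.2747

0.2747


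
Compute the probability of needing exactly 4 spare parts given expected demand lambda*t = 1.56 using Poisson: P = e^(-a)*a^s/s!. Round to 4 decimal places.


a = 1.56, s = 4
e^(-a) = e^(-1.56) = 0.2101
a^s = 1.56^4 = 5.9224
s! = 24
P = 0.2101 * 5.9224 / 24
P = 0.0519

0.0519


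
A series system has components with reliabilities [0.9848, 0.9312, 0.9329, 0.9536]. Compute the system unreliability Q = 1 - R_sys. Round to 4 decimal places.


Components: [0.9848, 0.9312, 0.9329, 0.9536]
After component 1: product = 0.9848
After component 2: product = 0.917
After component 3: product = 0.8555
After component 4: product = 0.8158
R_sys = 0.8158
Q = 1 - 0.8158 = 0.1842

0.1842


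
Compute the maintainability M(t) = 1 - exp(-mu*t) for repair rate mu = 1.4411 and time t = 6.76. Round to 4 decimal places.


mu = 1.4411, t = 6.76
mu * t = 1.4411 * 6.76 = 9.7418
exp(-9.7418) = 0.0001
M(t) = 1 - 0.0001
M(t) = 0.9999

0.9999


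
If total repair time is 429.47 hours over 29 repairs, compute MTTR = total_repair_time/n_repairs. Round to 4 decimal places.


total_repair_time = 429.47
n_repairs = 29
MTTR = 429.47 / 29
MTTR = 14.8093

14.8093


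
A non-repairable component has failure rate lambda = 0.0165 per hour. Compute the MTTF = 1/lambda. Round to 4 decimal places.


lambda = 0.0165
MTTF = 1 / 0.0165
MTTF = 60.6061

60.6061


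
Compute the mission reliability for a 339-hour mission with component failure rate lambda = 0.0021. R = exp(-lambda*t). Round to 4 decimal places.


lambda = 0.0021
mission_time = 339
lambda * t = 0.0021 * 339 = 0.7119
R = exp(-0.7119)
R = 0.4907

0.4907


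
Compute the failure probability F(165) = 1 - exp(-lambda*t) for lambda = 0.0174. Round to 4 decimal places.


lambda = 0.0174, t = 165
lambda * t = 2.871
exp(-2.871) = 0.0566
F(t) = 1 - 0.0566
F(t) = 0.9434

0.9434


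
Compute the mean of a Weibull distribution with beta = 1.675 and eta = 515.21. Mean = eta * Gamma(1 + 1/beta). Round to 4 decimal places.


beta = 1.675, eta = 515.21
1/beta = 0.597
1 + 1/beta = 1.597
Gamma(1.597) = 0.8932
Mean = 515.21 * 0.8932
Mean = 460.1766

460.1766


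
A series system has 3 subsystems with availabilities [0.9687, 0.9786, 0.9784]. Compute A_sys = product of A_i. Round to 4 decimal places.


Subsystems: [0.9687, 0.9786, 0.9784]
After subsystem 1 (A=0.9687): product = 0.9687
After subsystem 2 (A=0.9786): product = 0.948
After subsystem 3 (A=0.9784): product = 0.9275
A_sys = 0.9275

0.9275


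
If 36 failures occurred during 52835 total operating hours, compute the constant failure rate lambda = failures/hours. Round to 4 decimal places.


failures = 36
total_hours = 52835
lambda = 36 / 52835
lambda = 0.0007

0.0007


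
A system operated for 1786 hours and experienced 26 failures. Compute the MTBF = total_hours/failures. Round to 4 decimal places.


total_hours = 1786
failures = 26
MTBF = 1786 / 26
MTBF = 68.6923

68.6923


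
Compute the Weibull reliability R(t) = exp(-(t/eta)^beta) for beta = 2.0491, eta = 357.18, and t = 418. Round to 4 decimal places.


beta = 2.0491, eta = 357.18, t = 418
t/eta = 418 / 357.18 = 1.1703
(t/eta)^beta = 1.1703^2.0491 = 1.3802
R(t) = exp(-1.3802)
R(t) = 0.2515

0.2515


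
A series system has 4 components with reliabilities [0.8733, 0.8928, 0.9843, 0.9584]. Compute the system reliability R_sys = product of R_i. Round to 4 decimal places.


Components: [0.8733, 0.8928, 0.9843, 0.9584]
After component 1 (R=0.8733): product = 0.8733
After component 2 (R=0.8928): product = 0.7797
After component 3 (R=0.9843): product = 0.7674
After component 4 (R=0.9584): product = 0.7355
R_sys = 0.7355

0.7355


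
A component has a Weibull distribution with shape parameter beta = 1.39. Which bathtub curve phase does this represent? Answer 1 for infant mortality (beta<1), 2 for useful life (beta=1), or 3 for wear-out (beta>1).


beta = 1.39
Compare beta to 1:
beta < 1 => infant mortality (phase 1)
beta = 1 => useful life (phase 2)
beta > 1 => wear-out (phase 3)
Since beta = 1.39, this is wear-out (increasing failure rate)
Phase = 3

3


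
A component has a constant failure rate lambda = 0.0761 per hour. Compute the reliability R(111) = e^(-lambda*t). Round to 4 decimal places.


lambda = 0.0761
t = 111
lambda * t = 8.4471
R(t) = e^(-8.4471)
R(t) = 0.0002

0.0002


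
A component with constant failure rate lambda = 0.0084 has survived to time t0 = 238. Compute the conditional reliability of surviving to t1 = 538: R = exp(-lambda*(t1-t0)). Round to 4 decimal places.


lambda = 0.0084
t0 = 238, t1 = 538
t1 - t0 = 300
lambda * (t1-t0) = 0.0084 * 300 = 2.52
R = exp(-2.52)
R = 0.0805

0.0805


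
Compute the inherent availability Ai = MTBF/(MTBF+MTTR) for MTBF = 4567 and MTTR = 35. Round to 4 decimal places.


MTBF = 4567
MTTR = 35
MTBF + MTTR = 4602
Ai = 4567 / 4602
Ai = 0.9924

0.9924


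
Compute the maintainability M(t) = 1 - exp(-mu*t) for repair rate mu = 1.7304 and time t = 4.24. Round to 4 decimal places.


mu = 1.7304, t = 4.24
mu * t = 1.7304 * 4.24 = 7.3369
exp(-7.3369) = 0.0007
M(t) = 1 - 0.0007
M(t) = 0.9993

0.9993


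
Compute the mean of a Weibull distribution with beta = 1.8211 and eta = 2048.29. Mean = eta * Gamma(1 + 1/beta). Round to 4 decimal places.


beta = 1.8211, eta = 2048.29
1/beta = 0.5491
1 + 1/beta = 1.5491
Gamma(1.5491) = 0.8888
Mean = 2048.29 * 0.8888
Mean = 1820.5289

1820.5289


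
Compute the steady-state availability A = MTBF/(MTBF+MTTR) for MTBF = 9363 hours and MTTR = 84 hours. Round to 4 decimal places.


MTBF = 9363
MTTR = 84
MTBF + MTTR = 9447
A = 9363 / 9447
A = 0.9911

0.9911


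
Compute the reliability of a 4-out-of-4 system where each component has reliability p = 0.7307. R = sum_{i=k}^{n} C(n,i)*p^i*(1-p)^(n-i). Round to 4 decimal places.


k = 4, n = 4, p = 0.7307
i=4: C(4,4)=1 * 0.7307^4 * 0.2693^0 = 0.2851
R = sum of terms = 0.2851

0.2851


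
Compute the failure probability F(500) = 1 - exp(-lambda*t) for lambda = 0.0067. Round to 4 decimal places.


lambda = 0.0067, t = 500
lambda * t = 3.35
exp(-3.35) = 0.0351
F(t) = 1 - 0.0351
F(t) = 0.9649

0.9649


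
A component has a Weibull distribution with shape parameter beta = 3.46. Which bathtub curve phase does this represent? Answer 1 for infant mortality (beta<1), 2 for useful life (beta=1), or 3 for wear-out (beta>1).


beta = 3.46
Compare beta to 1:
beta < 1 => infant mortality (phase 1)
beta = 1 => useful life (phase 2)
beta > 1 => wear-out (phase 3)
Since beta = 3.46, this is wear-out (increasing failure rate)
Phase = 3

3


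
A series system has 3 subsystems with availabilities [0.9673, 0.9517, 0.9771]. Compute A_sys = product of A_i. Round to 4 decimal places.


Subsystems: [0.9673, 0.9517, 0.9771]
After subsystem 1 (A=0.9673): product = 0.9673
After subsystem 2 (A=0.9517): product = 0.9206
After subsystem 3 (A=0.9771): product = 0.8995
A_sys = 0.8995

0.8995


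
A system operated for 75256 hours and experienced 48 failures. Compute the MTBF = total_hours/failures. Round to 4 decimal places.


total_hours = 75256
failures = 48
MTBF = 75256 / 48
MTBF = 1567.8333

1567.8333


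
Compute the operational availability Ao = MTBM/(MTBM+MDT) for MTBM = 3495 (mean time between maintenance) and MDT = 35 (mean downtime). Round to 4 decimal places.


MTBM = 3495
MDT = 35
MTBM + MDT = 3530
Ao = 3495 / 3530
Ao = 0.9901

0.9901


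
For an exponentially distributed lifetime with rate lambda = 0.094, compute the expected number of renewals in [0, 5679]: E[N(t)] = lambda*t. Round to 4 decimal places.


lambda = 0.094
t = 5679
E[N(t)] = lambda * t
E[N(t)] = 0.094 * 5679
E[N(t)] = 533.826

533.826


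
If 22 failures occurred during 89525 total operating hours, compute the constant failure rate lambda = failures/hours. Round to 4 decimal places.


failures = 22
total_hours = 89525
lambda = 22 / 89525
lambda = 0.0002

0.0002


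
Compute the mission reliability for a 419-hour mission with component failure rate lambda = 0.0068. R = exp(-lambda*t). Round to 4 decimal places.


lambda = 0.0068
mission_time = 419
lambda * t = 0.0068 * 419 = 2.8492
R = exp(-2.8492)
R = 0.0579

0.0579


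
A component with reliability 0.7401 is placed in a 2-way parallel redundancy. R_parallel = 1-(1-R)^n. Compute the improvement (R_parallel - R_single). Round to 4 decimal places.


R_single = 0.7401, n = 2
1 - R_single = 0.2599
(1 - R_single)^n = 0.2599^2 = 0.0675
R_parallel = 1 - 0.0675 = 0.9325
Improvement = 0.9325 - 0.7401
Improvement = 0.1924

0.1924


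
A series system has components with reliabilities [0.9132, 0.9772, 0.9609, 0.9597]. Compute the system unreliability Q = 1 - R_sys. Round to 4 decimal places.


Components: [0.9132, 0.9772, 0.9609, 0.9597]
After component 1: product = 0.9132
After component 2: product = 0.8924
After component 3: product = 0.8575
After component 4: product = 0.8229
R_sys = 0.8229
Q = 1 - 0.8229 = 0.1771

0.1771


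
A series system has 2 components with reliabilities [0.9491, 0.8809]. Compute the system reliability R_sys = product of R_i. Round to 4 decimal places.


Components: [0.9491, 0.8809]
After component 1 (R=0.9491): product = 0.9491
After component 2 (R=0.8809): product = 0.8361
R_sys = 0.8361

0.8361


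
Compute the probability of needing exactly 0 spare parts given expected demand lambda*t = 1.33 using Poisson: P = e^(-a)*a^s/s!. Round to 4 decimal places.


a = 1.33, s = 0
e^(-a) = e^(-1.33) = 0.2645
a^s = 1.33^0 = 1.0
s! = 1
P = 0.2645 * 1.0 / 1
P = 0.2645

0.2645


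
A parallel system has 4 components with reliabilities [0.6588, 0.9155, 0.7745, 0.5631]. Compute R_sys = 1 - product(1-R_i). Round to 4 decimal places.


Components: [0.6588, 0.9155, 0.7745, 0.5631]
(1 - 0.6588) = 0.3412, running product = 0.3412
(1 - 0.9155) = 0.0845, running product = 0.0288
(1 - 0.7745) = 0.2255, running product = 0.0065
(1 - 0.5631) = 0.4369, running product = 0.0028
Product of (1-R_i) = 0.0028
R_sys = 1 - 0.0028 = 0.9972

0.9972


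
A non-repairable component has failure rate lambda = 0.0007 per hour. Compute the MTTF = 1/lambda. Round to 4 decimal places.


lambda = 0.0007
MTTF = 1 / 0.0007
MTTF = 1428.5714

1428.5714


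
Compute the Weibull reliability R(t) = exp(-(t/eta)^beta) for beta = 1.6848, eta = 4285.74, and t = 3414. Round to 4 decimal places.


beta = 1.6848, eta = 4285.74, t = 3414
t/eta = 3414 / 4285.74 = 0.7966
(t/eta)^beta = 0.7966^1.6848 = 0.6817
R(t) = exp(-0.6817)
R(t) = 0.5057

0.5057


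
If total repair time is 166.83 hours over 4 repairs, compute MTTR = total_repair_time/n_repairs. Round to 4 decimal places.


total_repair_time = 166.83
n_repairs = 4
MTTR = 166.83 / 4
MTTR = 41.7075

41.7075


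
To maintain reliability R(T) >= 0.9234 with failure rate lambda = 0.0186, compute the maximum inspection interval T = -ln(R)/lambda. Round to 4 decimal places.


R_target = 0.9234
lambda = 0.0186
-ln(0.9234) = 0.0797
T = 0.0797 / 0.0186
T = 4.2846

4.2846


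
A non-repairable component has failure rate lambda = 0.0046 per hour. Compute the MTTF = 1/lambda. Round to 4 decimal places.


lambda = 0.0046
MTTF = 1 / 0.0046
MTTF = 217.3913

217.3913


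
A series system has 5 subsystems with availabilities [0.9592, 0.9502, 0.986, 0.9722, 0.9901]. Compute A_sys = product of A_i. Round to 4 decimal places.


Subsystems: [0.9592, 0.9502, 0.986, 0.9722, 0.9901]
After subsystem 1 (A=0.9592): product = 0.9592
After subsystem 2 (A=0.9502): product = 0.9114
After subsystem 3 (A=0.986): product = 0.8987
After subsystem 4 (A=0.9722): product = 0.8737
After subsystem 5 (A=0.9901): product = 0.865
A_sys = 0.865

0.865


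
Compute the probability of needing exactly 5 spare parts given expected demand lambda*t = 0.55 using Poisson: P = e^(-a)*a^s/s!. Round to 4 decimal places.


a = 0.55, s = 5
e^(-a) = e^(-0.55) = 0.5769
a^s = 0.55^5 = 0.0503
s! = 120
P = 0.5769 * 0.0503 / 120
P = 0.0002

0.0002


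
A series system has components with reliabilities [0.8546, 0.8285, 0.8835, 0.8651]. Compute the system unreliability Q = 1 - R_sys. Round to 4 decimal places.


Components: [0.8546, 0.8285, 0.8835, 0.8651]
After component 1: product = 0.8546
After component 2: product = 0.708
After component 3: product = 0.6255
After component 4: product = 0.5412
R_sys = 0.5412
Q = 1 - 0.5412 = 0.4588

0.4588


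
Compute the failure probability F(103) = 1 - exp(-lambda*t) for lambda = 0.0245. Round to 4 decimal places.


lambda = 0.0245, t = 103
lambda * t = 2.5235
exp(-2.5235) = 0.0802
F(t) = 1 - 0.0802
F(t) = 0.9198

0.9198


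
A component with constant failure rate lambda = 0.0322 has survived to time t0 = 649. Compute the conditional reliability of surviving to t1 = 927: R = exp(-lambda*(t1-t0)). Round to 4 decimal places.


lambda = 0.0322
t0 = 649, t1 = 927
t1 - t0 = 278
lambda * (t1-t0) = 0.0322 * 278 = 8.9516
R = exp(-8.9516)
R = 0.0001

0.0001


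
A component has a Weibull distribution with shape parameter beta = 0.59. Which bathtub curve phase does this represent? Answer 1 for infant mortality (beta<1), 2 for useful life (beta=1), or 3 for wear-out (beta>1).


beta = 0.59
Compare beta to 1:
beta < 1 => infant mortality (phase 1)
beta = 1 => useful life (phase 2)
beta > 1 => wear-out (phase 3)
Since beta = 0.59, this is infant mortality (decreasing failure rate)
Phase = 1

1


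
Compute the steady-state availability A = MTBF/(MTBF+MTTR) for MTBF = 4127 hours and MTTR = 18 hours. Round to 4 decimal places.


MTBF = 4127
MTTR = 18
MTBF + MTTR = 4145
A = 4127 / 4145
A = 0.9957

0.9957


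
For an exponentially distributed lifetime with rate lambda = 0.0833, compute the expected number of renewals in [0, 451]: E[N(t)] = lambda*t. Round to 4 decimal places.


lambda = 0.0833
t = 451
E[N(t)] = lambda * t
E[N(t)] = 0.0833 * 451
E[N(t)] = 37.5683

37.5683


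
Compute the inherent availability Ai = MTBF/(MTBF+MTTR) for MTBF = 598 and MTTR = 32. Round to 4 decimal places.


MTBF = 598
MTTR = 32
MTBF + MTTR = 630
Ai = 598 / 630
Ai = 0.9492

0.9492


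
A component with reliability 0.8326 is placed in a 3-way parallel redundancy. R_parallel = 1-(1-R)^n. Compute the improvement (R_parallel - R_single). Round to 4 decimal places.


R_single = 0.8326, n = 3
1 - R_single = 0.1674
(1 - R_single)^n = 0.1674^3 = 0.0047
R_parallel = 1 - 0.0047 = 0.9953
Improvement = 0.9953 - 0.8326
Improvement = 0.1627

0.1627


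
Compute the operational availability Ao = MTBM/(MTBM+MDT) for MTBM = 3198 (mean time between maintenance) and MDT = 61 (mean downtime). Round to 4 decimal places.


MTBM = 3198
MDT = 61
MTBM + MDT = 3259
Ao = 3198 / 3259
Ao = 0.9813

0.9813


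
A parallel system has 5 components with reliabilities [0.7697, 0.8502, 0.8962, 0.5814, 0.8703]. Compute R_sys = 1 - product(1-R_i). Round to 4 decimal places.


Components: [0.7697, 0.8502, 0.8962, 0.5814, 0.8703]
(1 - 0.7697) = 0.2303, running product = 0.2303
(1 - 0.8502) = 0.1498, running product = 0.0345
(1 - 0.8962) = 0.1038, running product = 0.0036
(1 - 0.5814) = 0.4186, running product = 0.0015
(1 - 0.8703) = 0.1297, running product = 0.0002
Product of (1-R_i) = 0.0002
R_sys = 1 - 0.0002 = 0.9998

0.9998


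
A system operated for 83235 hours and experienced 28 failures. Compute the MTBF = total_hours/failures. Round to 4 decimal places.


total_hours = 83235
failures = 28
MTBF = 83235 / 28
MTBF = 2972.6786

2972.6786


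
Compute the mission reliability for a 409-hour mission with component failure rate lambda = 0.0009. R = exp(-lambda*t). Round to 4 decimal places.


lambda = 0.0009
mission_time = 409
lambda * t = 0.0009 * 409 = 0.3681
R = exp(-0.3681)
R = 0.692

0.692


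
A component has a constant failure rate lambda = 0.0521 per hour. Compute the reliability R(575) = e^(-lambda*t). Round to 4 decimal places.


lambda = 0.0521
t = 575
lambda * t = 29.9575
R(t) = e^(-29.9575)
R(t) = 0.0

0.0


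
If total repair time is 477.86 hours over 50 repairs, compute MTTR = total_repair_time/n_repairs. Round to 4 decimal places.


total_repair_time = 477.86
n_repairs = 50
MTTR = 477.86 / 50
MTTR = 9.5572

9.5572


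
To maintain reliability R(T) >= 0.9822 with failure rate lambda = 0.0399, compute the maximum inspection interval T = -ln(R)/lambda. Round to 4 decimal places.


R_target = 0.9822
lambda = 0.0399
-ln(0.9822) = 0.018
T = 0.018 / 0.0399
T = 0.4501

0.4501


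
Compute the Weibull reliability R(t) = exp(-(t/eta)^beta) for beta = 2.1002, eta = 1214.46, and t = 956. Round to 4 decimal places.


beta = 2.1002, eta = 1214.46, t = 956
t/eta = 956 / 1214.46 = 0.7872
(t/eta)^beta = 0.7872^2.1002 = 0.605
R(t) = exp(-0.605)
R(t) = 0.5461

0.5461


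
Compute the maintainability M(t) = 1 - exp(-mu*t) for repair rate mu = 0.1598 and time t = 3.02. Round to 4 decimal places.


mu = 0.1598, t = 3.02
mu * t = 0.1598 * 3.02 = 0.4826
exp(-0.4826) = 0.6172
M(t) = 1 - 0.6172
M(t) = 0.3828

0.3828


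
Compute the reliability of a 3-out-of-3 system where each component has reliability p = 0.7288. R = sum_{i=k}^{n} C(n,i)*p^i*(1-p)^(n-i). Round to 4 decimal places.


k = 3, n = 3, p = 0.7288
i=3: C(3,3)=1 * 0.7288^3 * 0.2712^0 = 0.3871
R = sum of terms = 0.3871

0.3871


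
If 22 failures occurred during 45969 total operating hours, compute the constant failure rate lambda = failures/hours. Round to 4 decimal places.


failures = 22
total_hours = 45969
lambda = 22 / 45969
lambda = 0.0005

0.0005


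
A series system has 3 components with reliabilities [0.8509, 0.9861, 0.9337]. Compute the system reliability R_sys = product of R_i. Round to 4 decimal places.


Components: [0.8509, 0.9861, 0.9337]
After component 1 (R=0.8509): product = 0.8509
After component 2 (R=0.9861): product = 0.8391
After component 3 (R=0.9337): product = 0.7834
R_sys = 0.7834

0.7834


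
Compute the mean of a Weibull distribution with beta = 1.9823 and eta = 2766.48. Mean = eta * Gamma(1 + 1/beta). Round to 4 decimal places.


beta = 1.9823, eta = 2766.48
1/beta = 0.5045
1 + 1/beta = 1.5045
Gamma(1.5045) = 0.8864
Mean = 2766.48 * 0.8864
Mean = 2452.1513

2452.1513


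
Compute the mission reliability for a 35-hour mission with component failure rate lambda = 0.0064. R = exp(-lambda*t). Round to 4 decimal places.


lambda = 0.0064
mission_time = 35
lambda * t = 0.0064 * 35 = 0.224
R = exp(-0.224)
R = 0.7993

0.7993


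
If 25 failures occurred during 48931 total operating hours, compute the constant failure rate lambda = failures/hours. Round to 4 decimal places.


failures = 25
total_hours = 48931
lambda = 25 / 48931
lambda = 0.0005

0.0005


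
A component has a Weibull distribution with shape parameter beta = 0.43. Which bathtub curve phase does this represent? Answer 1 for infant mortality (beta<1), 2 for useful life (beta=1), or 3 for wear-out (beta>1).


beta = 0.43
Compare beta to 1:
beta < 1 => infant mortality (phase 1)
beta = 1 => useful life (phase 2)
beta > 1 => wear-out (phase 3)
Since beta = 0.43, this is infant mortality (decreasing failure rate)
Phase = 1

1
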